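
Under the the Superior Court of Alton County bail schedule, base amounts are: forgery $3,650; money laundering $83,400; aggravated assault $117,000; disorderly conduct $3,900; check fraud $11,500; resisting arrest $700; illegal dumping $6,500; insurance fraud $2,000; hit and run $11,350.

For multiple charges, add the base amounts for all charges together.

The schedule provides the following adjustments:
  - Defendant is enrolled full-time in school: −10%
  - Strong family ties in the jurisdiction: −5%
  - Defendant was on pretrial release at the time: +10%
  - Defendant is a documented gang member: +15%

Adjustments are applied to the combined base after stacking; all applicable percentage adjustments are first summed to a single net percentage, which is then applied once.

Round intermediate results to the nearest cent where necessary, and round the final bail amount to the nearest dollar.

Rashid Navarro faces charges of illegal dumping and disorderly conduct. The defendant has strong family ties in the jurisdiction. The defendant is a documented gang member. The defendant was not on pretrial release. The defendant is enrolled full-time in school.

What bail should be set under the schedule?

$10,400

Base amounts from the schedule: illegal dumping $6,500; disorderly conduct $3,900.
Stacking rule: sum of all bases. $6,500 + $3,900 = $10,400.
Net percentage adjustment: −10% −5% +15% = +0%. $10,400 × 1 = $10,400.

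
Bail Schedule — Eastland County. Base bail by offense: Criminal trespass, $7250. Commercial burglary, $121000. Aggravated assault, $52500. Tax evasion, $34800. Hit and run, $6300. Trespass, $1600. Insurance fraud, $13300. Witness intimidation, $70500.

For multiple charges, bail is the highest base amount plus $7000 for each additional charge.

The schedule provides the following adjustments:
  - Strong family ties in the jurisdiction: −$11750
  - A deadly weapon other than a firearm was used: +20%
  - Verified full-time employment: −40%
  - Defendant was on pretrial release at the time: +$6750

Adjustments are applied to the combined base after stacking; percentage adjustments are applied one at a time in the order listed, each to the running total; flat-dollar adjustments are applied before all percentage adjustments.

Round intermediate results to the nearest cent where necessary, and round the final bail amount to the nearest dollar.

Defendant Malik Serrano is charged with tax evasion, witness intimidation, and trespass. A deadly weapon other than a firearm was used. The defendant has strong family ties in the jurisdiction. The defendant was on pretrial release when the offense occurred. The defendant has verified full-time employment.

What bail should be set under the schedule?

Base amounts from the schedule: tax evasion $34800; witness intimidation $70500; trespass $1600.
Stacking rule: highest base plus $7000 per additional charge. Highest is witness intimidation at $70500; 2 additional charges → +$14000. Combined base = $84500.
Strong family ties in the jurisdiction (−$11750 flat): $84500 − $11750 = $72750.
Defendant was on pretrial release at the time (+$6750 flat): $72750 + $6750 = $79500.
A deadly weapon other than a firearm was used (+20%): $79500 × 1.2 = $95400.
Verified full-time employment (−40%): $95400 × 0.6 = $57240.

$57240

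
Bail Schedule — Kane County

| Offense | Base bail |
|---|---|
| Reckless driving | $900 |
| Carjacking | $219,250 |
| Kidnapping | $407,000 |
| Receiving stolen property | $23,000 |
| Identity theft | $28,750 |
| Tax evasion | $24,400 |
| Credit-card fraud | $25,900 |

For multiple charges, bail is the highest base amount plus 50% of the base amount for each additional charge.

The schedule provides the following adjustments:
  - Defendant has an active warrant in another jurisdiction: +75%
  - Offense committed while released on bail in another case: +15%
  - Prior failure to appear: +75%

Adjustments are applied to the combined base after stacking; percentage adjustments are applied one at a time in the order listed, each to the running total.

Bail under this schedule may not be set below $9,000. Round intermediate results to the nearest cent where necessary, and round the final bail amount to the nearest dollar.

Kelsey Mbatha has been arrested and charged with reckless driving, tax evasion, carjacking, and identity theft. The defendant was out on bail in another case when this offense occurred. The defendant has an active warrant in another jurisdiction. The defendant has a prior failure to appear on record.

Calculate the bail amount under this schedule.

Base amounts from the schedule: reckless driving $900; tax evasion $24,400; carjacking $219,250; identity theft $28,750.
Stacking rule: highest base plus 50% of each additional charge. Highest is carjacking at $219,250. Additional: $900 × 50% = $450; $24,400 × 50% = $12,200; $28,750 × 50% = $14,375. Combined base = $219,250 + $27,025 = $246,275.
Defendant has an active warrant in another jurisdiction (+75%): $246,275 × 1.75 = $430,981.25.
Offense committed while released on bail in another case (+15%): $430,981.25 × 1.15 = $495,628.44.
Prior failure to appear (+75%): $495,628.44 × 1.75 = $867,349.77.
$867,349.77 is at or above the $9,000 minimum.
Rounded to the nearest dollar: $867,350.

$867,350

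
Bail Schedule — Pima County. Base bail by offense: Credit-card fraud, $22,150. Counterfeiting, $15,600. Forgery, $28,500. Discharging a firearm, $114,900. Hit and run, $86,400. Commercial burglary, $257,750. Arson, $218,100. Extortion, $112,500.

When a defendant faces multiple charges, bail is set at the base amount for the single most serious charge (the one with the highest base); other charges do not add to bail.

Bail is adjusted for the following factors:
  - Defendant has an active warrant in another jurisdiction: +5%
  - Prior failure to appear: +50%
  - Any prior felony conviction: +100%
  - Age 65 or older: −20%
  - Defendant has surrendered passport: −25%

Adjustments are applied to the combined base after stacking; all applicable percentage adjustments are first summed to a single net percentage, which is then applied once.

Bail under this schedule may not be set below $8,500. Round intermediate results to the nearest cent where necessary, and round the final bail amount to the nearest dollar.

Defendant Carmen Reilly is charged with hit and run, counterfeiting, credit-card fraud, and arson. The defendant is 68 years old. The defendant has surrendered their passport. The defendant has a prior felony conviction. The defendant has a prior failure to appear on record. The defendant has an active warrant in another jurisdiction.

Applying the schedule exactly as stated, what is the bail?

Base amounts from the schedule: hit and run $86,400; counterfeiting $15,600; credit-card fraud $22,150; arson $218,100.
Stacking rule: use the highest base only. Highest is arson at $218,100. Combined base = $218,100.
Net percentage adjustment: +5% +50% +100% −20% −25% = +110%. $218,100 × 2.1 = $458,010.
$458,010 is at or above the $8,500 minimum.

$458,010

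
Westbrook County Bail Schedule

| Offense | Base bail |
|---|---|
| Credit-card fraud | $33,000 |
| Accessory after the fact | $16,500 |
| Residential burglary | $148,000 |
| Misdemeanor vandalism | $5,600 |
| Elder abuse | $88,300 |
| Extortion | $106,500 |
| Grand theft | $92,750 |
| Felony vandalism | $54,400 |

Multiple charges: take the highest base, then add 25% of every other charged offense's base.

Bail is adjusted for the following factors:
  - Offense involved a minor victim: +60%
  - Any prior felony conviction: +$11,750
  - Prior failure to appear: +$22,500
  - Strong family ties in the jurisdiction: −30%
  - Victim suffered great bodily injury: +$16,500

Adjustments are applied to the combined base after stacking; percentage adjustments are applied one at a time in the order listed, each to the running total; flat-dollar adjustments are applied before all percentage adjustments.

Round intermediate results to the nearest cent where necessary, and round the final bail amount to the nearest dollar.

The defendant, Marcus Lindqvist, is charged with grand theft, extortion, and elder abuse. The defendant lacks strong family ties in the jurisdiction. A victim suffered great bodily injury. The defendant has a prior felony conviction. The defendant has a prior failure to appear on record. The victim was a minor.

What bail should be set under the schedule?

Base amounts from the schedule: grand theft $92,750; extortion $106,500; elder abuse $88,300.
Stacking rule: highest base plus 25% of each additional charge. Highest is extortion at $106,500. Additional: $92,750 × 25% = $23,187.50; $88,300 × 25% = $22,075. Combined base = $106,500 + $45,262.50 = $151,762.50.
Any prior felony conviction (+$11,750 flat): $151,762.50 + $11,750 = $163,512.50.
Prior failure to appear (+$22,500 flat): $163,512.50 + $22,500 = $186,012.50.
Victim suffered great bodily injury (+$16,500 flat): $186,012.50 + $16,500 = $202,512.50.
Offense involved a minor victim (+60%): $202,512.50 × 1.6 = $324,020.

$324,020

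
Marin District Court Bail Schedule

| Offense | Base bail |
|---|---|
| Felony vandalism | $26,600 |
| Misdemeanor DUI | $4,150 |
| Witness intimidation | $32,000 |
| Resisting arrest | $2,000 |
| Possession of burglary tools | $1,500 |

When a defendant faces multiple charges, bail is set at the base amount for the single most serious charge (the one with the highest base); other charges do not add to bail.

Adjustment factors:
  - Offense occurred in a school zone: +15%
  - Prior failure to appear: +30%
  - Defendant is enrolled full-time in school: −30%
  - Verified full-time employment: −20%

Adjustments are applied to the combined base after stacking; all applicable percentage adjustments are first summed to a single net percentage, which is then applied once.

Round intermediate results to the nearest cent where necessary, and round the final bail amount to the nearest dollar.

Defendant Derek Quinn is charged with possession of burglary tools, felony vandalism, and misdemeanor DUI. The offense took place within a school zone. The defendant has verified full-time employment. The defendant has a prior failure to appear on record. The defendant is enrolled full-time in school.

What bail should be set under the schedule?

$25,270

Base amounts from the schedule: possession of burglary tools $1,500; felony vandalism $26,600; misdemeanor DUI $4,150.
Stacking rule: use the highest base only. Highest is felony vandalism at $26,600. Combined base = $26,600.
Net percentage adjustment: +15% +30% −30% −20% = −5%. $26,600 × 0.95 = $25,270.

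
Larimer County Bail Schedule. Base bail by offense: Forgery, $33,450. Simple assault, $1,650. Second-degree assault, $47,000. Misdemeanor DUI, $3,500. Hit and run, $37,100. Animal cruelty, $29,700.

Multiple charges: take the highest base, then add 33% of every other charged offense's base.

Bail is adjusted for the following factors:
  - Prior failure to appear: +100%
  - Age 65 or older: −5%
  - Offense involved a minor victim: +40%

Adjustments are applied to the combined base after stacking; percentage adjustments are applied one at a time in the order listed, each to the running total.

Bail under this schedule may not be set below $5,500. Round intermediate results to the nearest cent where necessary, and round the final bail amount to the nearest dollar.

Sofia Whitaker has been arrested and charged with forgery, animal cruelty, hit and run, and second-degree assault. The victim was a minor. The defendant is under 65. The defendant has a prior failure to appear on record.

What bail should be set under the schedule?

Base amounts from the schedule: forgery $33,450; animal cruelty $29,700; hit and run $37,100; second-degree assault $47,000.
Stacking rule: highest base plus 33% of each additional charge. Highest is second-degree assault at $47,000. Additional: $33,450 × 33% = $11,038.50; $29,700 × 33% = $9,801; $37,100 × 33% = $12,243. Combined base = $47,000 + $33,082.50 = $80,082.50.
Prior failure to appear (+100%): $80,082.50 × 2 = $160,165.
Offense involved a minor victim (+40%): $160,165 × 1.4 = $224,231.
$224,231 is at or above the $5,500 minimum.

$224,231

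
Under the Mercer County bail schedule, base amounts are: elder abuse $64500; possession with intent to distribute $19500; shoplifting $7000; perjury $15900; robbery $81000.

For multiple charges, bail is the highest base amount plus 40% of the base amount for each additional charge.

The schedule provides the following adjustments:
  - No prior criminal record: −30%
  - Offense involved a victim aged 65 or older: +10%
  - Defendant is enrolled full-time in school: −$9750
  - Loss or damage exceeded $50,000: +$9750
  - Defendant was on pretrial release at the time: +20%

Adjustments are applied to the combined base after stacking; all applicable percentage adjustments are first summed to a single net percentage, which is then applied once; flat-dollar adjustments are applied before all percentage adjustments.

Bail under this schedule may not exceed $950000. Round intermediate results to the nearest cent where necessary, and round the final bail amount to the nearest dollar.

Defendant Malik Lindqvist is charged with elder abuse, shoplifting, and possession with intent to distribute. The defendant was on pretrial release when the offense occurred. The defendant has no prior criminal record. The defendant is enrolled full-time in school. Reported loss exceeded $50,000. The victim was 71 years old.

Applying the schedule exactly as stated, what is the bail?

Base amounts from the schedule: elder abuse $64500; shoplifting $7000; possession with intent to distribute $19500.
Stacking rule: highest base plus 40% of each additional charge. Highest is elder abuse at $64500. Additional: $7000 × 40% = $2800; $19500 × 40% = $7800. Combined base = $64500 + $10600 = $75100.
Defendant is enrolled full-time in school (−$9750 flat): $75100 − $9750 = $65350.
Loss or damage exceeded $50,000 (+$9750 flat): $65350 + $9750 = $75100.
Net percentage adjustment: −30% +10% +20% = +0%. $75100 × 1 = $75100.
$75100 is within the $950000 maximum.

$75100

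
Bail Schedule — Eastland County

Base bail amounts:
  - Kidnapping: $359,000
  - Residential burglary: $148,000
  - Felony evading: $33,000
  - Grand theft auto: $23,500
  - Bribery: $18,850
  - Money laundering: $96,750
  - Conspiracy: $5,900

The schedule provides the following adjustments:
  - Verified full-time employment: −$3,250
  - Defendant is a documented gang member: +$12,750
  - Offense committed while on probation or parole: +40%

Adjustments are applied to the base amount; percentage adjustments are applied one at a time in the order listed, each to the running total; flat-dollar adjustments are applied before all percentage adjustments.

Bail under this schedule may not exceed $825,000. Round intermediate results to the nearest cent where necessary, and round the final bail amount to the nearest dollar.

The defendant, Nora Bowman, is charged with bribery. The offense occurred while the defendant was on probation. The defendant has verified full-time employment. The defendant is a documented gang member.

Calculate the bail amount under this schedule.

Base amounts from the schedule: bribery $18,850.
Single charge. Combined base = $18,850.
Verified full-time employment (−$3,250 flat): $18,850 − $3,250 = $15,600.
Defendant is a documented gang member (+$12,750 flat): $15,600 + $12,750 = $28,350.
Offense committed while on probation or parole (+40%): $28,350 × 1.4 = $39,690.
$39,690 is within the $825,000 maximum.

$39,690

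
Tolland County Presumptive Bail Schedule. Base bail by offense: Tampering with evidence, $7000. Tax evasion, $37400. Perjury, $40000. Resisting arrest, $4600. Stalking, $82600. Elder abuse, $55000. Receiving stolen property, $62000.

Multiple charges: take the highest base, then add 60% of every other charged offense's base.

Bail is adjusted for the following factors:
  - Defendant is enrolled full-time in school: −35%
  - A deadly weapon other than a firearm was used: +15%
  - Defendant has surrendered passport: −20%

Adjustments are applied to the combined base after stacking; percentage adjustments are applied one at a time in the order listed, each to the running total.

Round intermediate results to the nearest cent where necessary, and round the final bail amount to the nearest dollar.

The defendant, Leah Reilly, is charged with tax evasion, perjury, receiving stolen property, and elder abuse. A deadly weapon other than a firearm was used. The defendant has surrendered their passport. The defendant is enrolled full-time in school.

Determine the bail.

$84581

Base amounts from the schedule: tax evasion $37400; perjury $40000; receiving stolen property $62000; elder abuse $55000.
Stacking rule: highest base plus 60% of each additional charge. Highest is receiving stolen property at $62000. Additional: $37400 × 60% = $22440; $40000 × 60% = $24000; $55000 × 60% = $33000. Combined base = $62000 + $79440 = $141440.
Defendant is enrolled full-time in school (−35%): $141440 × 0.65 = $91936.
A deadly weapon other than a firearm was used (+15%): $91936 × 1.15 = $105726.40.
Defendant has surrendered passport (−20%): $105726.40 × 0.8 = $84581.12.
Rounded to the nearest dollar: $84581.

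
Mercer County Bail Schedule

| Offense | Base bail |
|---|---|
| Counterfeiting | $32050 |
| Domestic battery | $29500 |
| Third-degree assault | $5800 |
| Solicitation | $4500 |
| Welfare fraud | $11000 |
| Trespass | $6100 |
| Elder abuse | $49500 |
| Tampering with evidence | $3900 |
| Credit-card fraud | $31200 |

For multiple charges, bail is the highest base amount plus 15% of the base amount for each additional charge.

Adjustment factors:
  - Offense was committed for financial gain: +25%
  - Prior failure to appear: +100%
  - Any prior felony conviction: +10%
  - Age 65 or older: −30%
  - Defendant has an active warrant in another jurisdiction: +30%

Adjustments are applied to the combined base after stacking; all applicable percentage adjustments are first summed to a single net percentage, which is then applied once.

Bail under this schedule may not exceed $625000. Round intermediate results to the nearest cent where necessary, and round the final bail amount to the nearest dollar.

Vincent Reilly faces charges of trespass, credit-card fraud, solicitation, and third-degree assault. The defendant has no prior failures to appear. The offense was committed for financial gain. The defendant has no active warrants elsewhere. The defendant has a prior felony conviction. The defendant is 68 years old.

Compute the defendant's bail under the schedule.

$35343

Base amounts from the schedule: trespass $6100; credit-card fraud $31200; solicitation $4500; third-degree assault $5800.
Stacking rule: highest base plus 15% of each additional charge. Highest is credit-card fraud at $31200. Additional: $6100 × 15% = $915; $4500 × 15% = $675; $5800 × 15% = $870. Combined base = $31200 + $2460 = $33660.
Net percentage adjustment: +25% +10% −30% = +5%. $33660 × 1.05 = $35343.
$35343 is within the $625000 maximum.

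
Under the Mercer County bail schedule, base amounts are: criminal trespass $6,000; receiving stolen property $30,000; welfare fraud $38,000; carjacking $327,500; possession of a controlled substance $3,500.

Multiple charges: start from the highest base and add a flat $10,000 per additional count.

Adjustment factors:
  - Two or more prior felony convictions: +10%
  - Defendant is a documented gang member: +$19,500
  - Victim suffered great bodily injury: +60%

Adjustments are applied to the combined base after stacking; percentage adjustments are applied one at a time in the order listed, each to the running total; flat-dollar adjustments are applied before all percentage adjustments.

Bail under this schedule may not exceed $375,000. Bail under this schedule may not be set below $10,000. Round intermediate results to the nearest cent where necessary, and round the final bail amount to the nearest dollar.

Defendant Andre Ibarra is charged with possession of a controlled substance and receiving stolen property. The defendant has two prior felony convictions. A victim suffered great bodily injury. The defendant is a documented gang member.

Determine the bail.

Base amounts from the schedule: possession of a controlled substance $3,500; receiving stolen property $30,000.
Stacking rule: highest base plus $10,000 per additional charge. Highest is receiving stolen property at $30,000; 1 additional charge → +$10,000. Combined base = $40,000.
Defendant is a documented gang member (+$19,500 flat): $40,000 + $19,500 = $59,500.
Two or more prior felony convictions (+10%): $59,500 × 1.1 = $65,450.
Victim suffered great bodily injury (+60%): $65,450 × 1.6 = $104,720.
$104,720 is within the $375,000 maximum.
$104,720 is at or above the $10,000 minimum.

$104,720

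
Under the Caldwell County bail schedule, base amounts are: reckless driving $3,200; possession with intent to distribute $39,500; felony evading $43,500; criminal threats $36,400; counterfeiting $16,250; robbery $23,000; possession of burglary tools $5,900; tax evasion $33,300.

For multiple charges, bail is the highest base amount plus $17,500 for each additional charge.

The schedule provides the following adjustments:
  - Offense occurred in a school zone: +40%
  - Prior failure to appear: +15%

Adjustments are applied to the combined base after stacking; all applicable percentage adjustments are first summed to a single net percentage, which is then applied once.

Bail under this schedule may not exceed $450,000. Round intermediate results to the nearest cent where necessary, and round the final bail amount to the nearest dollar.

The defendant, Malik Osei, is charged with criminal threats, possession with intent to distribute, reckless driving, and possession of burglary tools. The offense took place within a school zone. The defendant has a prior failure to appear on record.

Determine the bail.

Base amounts from the schedule: criminal threats $36,400; possession with intent to distribute $39,500; reckless driving $3,200; possession of burglary tools $5,900.
Stacking rule: highest base plus $17,500 per additional charge. Highest is possession with intent to distribute at $39,500; 3 additional charges → +$52,500. Combined base = $92,000.
Net percentage adjustment: +40% +15% = +55%. $92,000 × 1.55 = $142,600.
$142,600 is within the $450,000 maximum.

$142,600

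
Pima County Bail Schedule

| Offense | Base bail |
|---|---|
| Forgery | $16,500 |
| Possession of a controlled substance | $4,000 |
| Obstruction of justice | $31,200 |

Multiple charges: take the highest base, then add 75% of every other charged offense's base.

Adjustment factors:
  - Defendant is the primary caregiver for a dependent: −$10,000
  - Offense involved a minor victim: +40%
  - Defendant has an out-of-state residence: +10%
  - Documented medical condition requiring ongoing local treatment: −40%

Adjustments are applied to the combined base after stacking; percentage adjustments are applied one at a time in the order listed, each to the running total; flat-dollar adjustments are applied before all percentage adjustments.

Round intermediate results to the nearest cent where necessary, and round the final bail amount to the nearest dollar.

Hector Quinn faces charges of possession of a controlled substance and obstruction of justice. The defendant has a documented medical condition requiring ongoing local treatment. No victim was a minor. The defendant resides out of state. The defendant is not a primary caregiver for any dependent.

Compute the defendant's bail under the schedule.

Base amounts from the schedule: possession of a controlled substance $4,000; obstruction of justice $31,200.
Stacking rule: highest base plus 75% of each additional charge. Highest is obstruction of justice at $31,200. Additional: $4,000 × 75% = $3,000. Combined base = $31,200 + $3,000 = $34,200.
Defendant has an out-of-state residence (+10%): $34,200 × 1.1 = $37,620.
Documented medical condition requiring ongoing local treatment (−40%): $37,620 × 0.6 = $22,572.

$22,572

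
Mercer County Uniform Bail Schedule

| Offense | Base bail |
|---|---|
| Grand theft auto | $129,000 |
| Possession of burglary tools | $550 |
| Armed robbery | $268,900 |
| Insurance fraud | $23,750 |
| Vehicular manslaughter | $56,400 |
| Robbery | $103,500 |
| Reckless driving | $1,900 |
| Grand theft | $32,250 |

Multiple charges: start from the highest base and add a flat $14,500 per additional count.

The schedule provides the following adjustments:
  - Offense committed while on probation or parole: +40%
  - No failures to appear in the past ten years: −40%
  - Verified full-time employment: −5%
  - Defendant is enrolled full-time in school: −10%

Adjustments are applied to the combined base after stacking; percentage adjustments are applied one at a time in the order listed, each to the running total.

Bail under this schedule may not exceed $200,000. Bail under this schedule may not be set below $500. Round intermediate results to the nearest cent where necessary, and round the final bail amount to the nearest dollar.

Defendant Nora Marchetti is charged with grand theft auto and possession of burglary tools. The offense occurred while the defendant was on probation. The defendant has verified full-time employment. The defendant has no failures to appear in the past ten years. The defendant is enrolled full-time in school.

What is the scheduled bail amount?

$103,062

Base amounts from the schedule: grand theft auto $129,000; possession of burglary tools $550.
Stacking rule: highest base plus $14,500 per additional charge. Highest is grand theft auto at $129,000; 1 additional charge → +$14,500. Combined base = $143,500.
Offense committed while on probation or parole (+40%): $143,500 × 1.4 = $200,900.
No failures to appear in the past ten years (−40%): $200,900 × 0.6 = $120,540.
Verified full-time employment (−5%): $120,540 × 0.95 = $114,513.
Defendant is enrolled full-time in school (−10%): $114,513 × 0.9 = $103,061.70.
$103,061.70 is within the $200,000 maximum.
$103,061.70 is at or above the $500 minimum.
Rounded to the nearest dollar: $103,062.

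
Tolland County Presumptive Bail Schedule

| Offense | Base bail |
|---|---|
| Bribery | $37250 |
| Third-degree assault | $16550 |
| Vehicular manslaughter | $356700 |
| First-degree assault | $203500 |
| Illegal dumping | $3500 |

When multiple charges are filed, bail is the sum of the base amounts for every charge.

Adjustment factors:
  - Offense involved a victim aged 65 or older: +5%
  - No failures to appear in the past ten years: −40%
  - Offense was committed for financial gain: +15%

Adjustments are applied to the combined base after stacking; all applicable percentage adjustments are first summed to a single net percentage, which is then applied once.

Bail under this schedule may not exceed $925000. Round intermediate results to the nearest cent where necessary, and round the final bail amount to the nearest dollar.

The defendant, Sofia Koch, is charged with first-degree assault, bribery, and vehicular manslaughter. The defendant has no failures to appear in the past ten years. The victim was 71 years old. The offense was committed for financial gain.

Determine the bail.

$477960

Base amounts from the schedule: first-degree assault $203500; bribery $37250; vehicular manslaughter $356700.
Stacking rule: sum of all bases. $203500 + $37250 + $356700 = $597450.
Net percentage adjustment: +5% −40% +15% = −20%. $597450 × 0.8 = $477960.
$477960 is within the $925000 maximum.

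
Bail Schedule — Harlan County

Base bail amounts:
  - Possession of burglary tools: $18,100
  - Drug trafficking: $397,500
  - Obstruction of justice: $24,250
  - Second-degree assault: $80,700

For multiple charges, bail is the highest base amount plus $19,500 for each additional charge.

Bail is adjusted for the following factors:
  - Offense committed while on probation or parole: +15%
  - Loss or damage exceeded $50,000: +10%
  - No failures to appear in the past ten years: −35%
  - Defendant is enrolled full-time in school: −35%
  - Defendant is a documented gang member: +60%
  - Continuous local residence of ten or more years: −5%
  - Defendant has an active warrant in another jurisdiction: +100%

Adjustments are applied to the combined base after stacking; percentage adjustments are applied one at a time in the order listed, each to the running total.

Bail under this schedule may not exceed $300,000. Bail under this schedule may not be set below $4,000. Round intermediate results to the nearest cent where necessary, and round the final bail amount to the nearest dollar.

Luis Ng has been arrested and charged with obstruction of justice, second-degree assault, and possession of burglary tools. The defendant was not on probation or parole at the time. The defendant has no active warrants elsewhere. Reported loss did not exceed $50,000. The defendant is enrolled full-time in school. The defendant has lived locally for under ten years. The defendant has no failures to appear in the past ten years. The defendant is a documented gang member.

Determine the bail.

$80,917

Base amounts from the schedule: obstruction of justice $24,250; second-degree assault $80,700; possession of burglary tools $18,100.
Stacking rule: highest base plus $19,500 per additional charge. Highest is second-degree assault at $80,700; 2 additional charges → +$39,000. Combined base = $119,700.
No failures to appear in the past ten years (−35%): $119,700 × 0.65 = $77,805.
Defendant is enrolled full-time in school (−35%): $77,805 × 0.65 = $50,573.25.
Defendant is a documented gang member (+60%): $50,573.25 × 1.6 = $80,917.20.
$80,917.20 is within the $300,000 maximum.
$80,917.20 is at or above the $4,000 minimum.
Rounded to the nearest dollar: $80,917.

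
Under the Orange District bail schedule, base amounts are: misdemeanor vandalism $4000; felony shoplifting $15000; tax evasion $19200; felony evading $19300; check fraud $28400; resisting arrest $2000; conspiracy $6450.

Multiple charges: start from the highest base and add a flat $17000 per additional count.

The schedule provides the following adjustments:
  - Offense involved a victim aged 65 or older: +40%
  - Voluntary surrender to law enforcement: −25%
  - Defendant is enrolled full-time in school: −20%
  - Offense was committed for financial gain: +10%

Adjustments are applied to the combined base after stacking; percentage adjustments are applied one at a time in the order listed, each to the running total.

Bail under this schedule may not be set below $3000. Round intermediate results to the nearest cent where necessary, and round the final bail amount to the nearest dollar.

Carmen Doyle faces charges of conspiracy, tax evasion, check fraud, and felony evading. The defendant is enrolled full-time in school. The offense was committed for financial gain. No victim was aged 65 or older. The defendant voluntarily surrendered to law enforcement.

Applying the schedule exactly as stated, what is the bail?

$52404

Base amounts from the schedule: conspiracy $6450; tax evasion $19200; check fraud $28400; felony evading $19300.
Stacking rule: highest base plus $17000 per additional charge. Highest is check fraud at $28400; 3 additional charges → +$51000. Combined base = $79400.
Voluntary surrender to law enforcement (−25%): $79400 × 0.75 = $59550.
Defendant is enrolled full-time in school (−20%): $59550 × 0.8 = $47640.
Offense was committed for financial gain (+10%): $47640 × 1.1 = $52404.
$52404 is at or above the $3000 minimum.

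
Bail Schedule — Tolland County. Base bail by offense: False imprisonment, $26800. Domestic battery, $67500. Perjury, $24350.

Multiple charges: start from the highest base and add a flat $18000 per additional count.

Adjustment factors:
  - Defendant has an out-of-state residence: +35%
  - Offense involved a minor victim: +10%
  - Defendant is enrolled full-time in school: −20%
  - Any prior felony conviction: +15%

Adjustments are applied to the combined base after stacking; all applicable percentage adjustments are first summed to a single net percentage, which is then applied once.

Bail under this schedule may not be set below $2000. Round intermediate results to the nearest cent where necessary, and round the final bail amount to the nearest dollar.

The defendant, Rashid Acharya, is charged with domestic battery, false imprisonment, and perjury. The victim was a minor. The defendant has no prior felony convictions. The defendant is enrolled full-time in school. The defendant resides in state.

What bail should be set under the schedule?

$93150

Base amounts from the schedule: domestic battery $67500; false imprisonment $26800; perjury $24350.
Stacking rule: highest base plus $18000 per additional charge. Highest is domestic battery at $67500; 2 additional charges → +$36000. Combined base = $103500.
Net percentage adjustment: +10% −20% = −10%. $103500 × 0.9 = $93150.
$93150 is at or above the $2000 minimum.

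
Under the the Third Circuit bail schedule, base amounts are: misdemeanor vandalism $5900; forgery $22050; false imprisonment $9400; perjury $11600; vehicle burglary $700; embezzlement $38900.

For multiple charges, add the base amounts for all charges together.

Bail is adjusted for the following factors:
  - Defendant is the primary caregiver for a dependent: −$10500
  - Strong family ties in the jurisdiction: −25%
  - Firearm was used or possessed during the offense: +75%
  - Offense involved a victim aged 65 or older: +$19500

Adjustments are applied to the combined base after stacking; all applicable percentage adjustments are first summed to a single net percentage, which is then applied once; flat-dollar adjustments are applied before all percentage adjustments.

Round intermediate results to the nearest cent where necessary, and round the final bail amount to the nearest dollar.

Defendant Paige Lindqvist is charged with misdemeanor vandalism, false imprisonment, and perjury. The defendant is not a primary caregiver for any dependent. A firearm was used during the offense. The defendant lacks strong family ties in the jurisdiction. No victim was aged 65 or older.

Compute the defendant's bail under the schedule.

$47075

Base amounts from the schedule: misdemeanor vandalism $5900; false imprisonment $9400; perjury $11600.
Stacking rule: sum of all bases. $5900 + $9400 + $11600 = $26900.
Firearm was used or possessed during the offense (+75%): $26900 × 1.75 = $47075.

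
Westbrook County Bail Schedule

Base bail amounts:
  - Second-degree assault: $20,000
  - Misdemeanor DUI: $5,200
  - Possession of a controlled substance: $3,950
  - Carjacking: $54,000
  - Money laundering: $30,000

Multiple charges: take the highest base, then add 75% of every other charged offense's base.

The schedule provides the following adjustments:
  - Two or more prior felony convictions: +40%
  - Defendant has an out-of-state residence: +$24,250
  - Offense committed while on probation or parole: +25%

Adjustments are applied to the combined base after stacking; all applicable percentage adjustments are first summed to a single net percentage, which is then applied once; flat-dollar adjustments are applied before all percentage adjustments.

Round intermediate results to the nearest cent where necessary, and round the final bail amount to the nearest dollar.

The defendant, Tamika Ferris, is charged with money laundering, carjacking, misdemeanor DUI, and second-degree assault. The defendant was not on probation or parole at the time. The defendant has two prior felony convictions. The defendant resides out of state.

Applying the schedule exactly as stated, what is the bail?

Base amounts from the schedule: money laundering $30,000; carjacking $54,000; misdemeanor DUI $5,200; second-degree assault $20,000.
Stacking rule: highest base plus 75% of each additional charge. Highest is carjacking at $54,000. Additional: $30,000 × 75% = $22,500; $5,200 × 75% = $3,900; $20,000 × 75% = $15,000. Combined base = $54,000 + $41,400 = $95,400.
Defendant has an out-of-state residence (+$24,250 flat): $95,400 + $24,250 = $119,650.
Two or more prior felony convictions (+40%): $119,650 × 1.4 = $167,510.

$167,510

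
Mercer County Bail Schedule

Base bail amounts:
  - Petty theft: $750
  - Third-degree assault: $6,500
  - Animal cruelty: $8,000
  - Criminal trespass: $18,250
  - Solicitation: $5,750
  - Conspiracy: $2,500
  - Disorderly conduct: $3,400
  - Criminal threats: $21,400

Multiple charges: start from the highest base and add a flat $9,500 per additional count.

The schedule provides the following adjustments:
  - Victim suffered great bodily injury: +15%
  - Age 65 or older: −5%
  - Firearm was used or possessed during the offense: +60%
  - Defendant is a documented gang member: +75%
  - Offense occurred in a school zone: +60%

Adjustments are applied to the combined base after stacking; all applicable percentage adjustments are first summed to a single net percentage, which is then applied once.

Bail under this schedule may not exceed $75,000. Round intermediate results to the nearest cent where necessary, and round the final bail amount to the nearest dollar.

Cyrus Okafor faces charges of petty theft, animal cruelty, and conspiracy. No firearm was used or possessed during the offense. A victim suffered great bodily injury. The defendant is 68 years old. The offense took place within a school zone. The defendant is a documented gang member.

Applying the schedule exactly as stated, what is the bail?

$66,150

Base amounts from the schedule: petty theft $750; animal cruelty $8,000; conspiracy $2,500.
Stacking rule: highest base plus $9,500 per additional charge. Highest is animal cruelty at $8,000; 2 additional charges → +$19,000. Combined base = $27,000.
Net percentage adjustment: +15% −5% +75% +60% = +145%. $27,000 × 2.45 = $66,150.
$66,150 is within the $75,000 maximum.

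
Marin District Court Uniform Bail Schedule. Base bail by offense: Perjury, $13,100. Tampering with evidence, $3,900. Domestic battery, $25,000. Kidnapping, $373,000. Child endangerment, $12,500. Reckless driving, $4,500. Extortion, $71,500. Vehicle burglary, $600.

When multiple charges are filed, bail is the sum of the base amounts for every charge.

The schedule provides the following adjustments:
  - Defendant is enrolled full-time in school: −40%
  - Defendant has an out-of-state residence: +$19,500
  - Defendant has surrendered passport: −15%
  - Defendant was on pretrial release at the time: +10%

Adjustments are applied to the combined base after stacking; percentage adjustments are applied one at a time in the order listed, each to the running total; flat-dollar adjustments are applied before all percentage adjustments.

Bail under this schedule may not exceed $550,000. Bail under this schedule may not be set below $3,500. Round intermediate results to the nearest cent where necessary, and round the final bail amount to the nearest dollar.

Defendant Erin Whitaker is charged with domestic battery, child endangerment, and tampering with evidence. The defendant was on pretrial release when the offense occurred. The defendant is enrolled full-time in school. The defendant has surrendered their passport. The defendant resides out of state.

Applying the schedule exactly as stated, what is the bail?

Base amounts from the schedule: domestic battery $25,000; child endangerment $12,500; tampering with evidence $3,900.
Stacking rule: sum of all bases. $25,000 + $12,500 + $3,900 = $41,400.
Defendant has an out-of-state residence (+$19,500 flat): $41,400 + $19,500 = $60,900.
Defendant is enrolled full-time in school (−40%): $60,900 × 0.6 = $36,540.
Defendant has surrendered passport (−15%): $36,540 × 0.85 = $31,059.
Defendant was on pretrial release at the time (+10%): $31,059 × 1.1 = $34,164.90.
$34,164.90 is within the $550,000 maximum.
$34,164.90 is at or above the $3,500 minimum.
Rounded to the nearest dollar: $34,165.

$34,165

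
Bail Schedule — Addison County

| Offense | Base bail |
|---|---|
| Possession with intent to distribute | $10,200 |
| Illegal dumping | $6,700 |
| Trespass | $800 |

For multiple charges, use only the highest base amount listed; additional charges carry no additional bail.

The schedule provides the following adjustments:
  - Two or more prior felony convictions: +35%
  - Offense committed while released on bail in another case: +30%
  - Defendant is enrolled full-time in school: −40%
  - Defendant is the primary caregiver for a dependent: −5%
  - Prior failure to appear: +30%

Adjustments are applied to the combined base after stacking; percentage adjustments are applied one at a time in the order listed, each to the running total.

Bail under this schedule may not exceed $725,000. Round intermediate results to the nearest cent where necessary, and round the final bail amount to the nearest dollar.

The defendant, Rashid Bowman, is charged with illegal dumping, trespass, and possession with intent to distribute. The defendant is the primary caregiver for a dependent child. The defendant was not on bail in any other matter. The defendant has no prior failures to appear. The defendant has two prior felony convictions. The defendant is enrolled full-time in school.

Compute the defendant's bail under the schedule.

Base amounts from the schedule: illegal dumping $6,700; trespass $800; possession with intent to distribute $10,200.
Stacking rule: use the highest base only. Highest is possession with intent to distribute at $10,200. Combined base = $10,200.
Two or more prior felony convictions (+35%): $10,200 × 1.35 = $13,770.
Defendant is enrolled full-time in school (−40%): $13,770 × 0.6 = $8,262.
Defendant is the primary caregiver for a dependent (−5%): $8,262 × 0.95 = $7,848.90.
$7,848.90 is within the $725,000 maximum.
Rounded to the nearest dollar: $7,849.

$7,849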